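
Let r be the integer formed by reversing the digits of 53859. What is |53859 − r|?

41976

Reverse of 53859 is 95835.
|53859 − 95835| = 41976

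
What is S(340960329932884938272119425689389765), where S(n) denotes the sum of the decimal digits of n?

3+4+0+9+6+0+3+2+9+9+3+2+8+8+4+9+3+8+2+7+2+1+1+9+4+2+5+6+8+9+3+8+9+7+6+5 = 184

184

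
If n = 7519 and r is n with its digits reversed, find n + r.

16676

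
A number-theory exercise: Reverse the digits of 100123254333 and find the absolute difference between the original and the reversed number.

Reverse of 100123254333 is 333452321001.
|100123254333 − 333452321001| = 233329066668

233329066668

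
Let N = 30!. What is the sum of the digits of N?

117

30! = 265252859812191058636308480000000
Sum of its 33 digits: 117.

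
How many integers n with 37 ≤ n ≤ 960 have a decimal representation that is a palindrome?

92

The integers in [37, 960] that have a decimal representation that is a palindrome: 44, 55, 66, 77, 88, 99, …, 949, 959.
92 qualify.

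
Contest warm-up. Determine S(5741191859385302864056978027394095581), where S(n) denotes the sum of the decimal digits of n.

5+7+4+1+1+9+1+8+5+9+3+8+5+3+0+2+8+6+4+0+5+6+9+7+8+0+2+7+3+9+4+0+9+5+5+8+1 = 177

177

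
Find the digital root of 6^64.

9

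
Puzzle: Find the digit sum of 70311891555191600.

7+0+3+1+1+8+9+1+5+5+5+1+9+1+6+0+0 = 62

62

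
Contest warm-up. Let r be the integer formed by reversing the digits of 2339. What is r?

9332

Reversing 2339 gives 9332.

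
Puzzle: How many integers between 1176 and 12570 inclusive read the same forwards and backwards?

114

The integers in [1176, 12570] that read the same forwards and backwards: 1221, 1331, 1441, 1551, 1661, 1771, …, 12421, 12521.
114 qualify.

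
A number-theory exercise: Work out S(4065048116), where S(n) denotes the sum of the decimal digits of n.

35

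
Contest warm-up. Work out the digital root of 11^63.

8

The digital root of n equals n mod 9 (or 9 when 9 | n), so we need 11^63 mod 9.
11^63 ≡ 8 (mod 9), so the digital root is 8.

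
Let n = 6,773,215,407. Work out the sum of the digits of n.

42

6+7+7+3+2+1+5+4+0+7 = 42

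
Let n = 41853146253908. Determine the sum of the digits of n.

4+1+8+5+3+1+4+6+2+5+3+9+0+8 = 59

59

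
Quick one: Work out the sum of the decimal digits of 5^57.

215

5^57 = 6938893903907228377647697925567626953125
Sum of its 40 digits: 215.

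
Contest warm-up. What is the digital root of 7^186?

The digital root of n equals n mod 9 (or 9 when 9 | n), so we need 7^186 mod 9.
7^186 ≡ 1 (mod 9), so the digital root is 1.

1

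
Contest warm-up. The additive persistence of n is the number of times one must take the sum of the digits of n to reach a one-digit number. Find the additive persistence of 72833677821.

2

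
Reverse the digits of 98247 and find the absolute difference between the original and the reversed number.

23958

Reverse of 98247 is 74289.
|98247 − 74289| = 23958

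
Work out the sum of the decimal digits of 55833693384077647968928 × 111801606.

168

55833693384077647968928 × 111801606 = 6242296589251455871628788498368
Sum of its 31 digits: 168.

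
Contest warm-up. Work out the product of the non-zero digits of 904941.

1296

9×4×9×4×1 = 1296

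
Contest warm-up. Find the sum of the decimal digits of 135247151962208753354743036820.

116

1+3+5+2+4+7+1+5+1+9+6+2+2+0+8+7+5+3+3+5+4+7+4+3+0+3+6+8+2+0 = 116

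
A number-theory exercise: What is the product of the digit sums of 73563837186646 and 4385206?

2044

S(73563837186646) = 7+3+5+6+3+8+3+7+1+8+6+6+4+6 = 73.
S(4385206) = 4+3+8+5+2+0+6 = 28.
73 · 28 = 2044.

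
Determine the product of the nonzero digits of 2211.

4

2×2×1×1 = 4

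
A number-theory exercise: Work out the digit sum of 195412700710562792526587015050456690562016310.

1+9+5+4+1+2+7+0+0+7+1+0+5+6+2+7+9+2+5+2+6+5+8+7+0+1+5+0+5+0+4+5+6+6+9+0+5+6+2+0+1+6+3+1+0 = 166

166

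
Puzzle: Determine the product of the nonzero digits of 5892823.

5×8×9×2×8×2×3 = 34560

34560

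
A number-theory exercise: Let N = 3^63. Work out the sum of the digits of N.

3^63 = 1144561273430837494885949696427
Sum of its 31 digits: 153.

153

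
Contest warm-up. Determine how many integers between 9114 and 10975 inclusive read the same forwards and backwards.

The integers in [9114, 10975] that read the same forwards and backwards: 9119, 9229, 9339, 9449, 9559, 9669, …, 10801, 10901.
19 qualify.

19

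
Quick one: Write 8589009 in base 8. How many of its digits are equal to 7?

1

8589009 in base 8 is 40607321.
The digit 7 appears 1 time.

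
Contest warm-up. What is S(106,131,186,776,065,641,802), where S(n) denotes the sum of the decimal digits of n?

79

1+0+6+1+3+1+1+8+6+7+7+6+0+6+5+6+4+1+8+0+2 = 79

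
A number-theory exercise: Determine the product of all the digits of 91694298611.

9×1×6×9×4×2×9×8×6×1×1 = 1679616

1679616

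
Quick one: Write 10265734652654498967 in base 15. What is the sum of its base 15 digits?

10265734652654498967 in base 15 is 1869B896D31AD3B7C.
Digit sum: 1+8+6+9+11+8+9+6+13+3+1+10+13+3+11+7+12 = 131.

131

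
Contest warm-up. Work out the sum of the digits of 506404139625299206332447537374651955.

156

5+0+6+4+0+4+1+3+9+6+2+5+2+9+9+2+0+6+3+3+2+4+4+7+5+3+7+3+7+4+6+5+1+9+5+5 = 156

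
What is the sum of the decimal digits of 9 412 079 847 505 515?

72

9+4+1+2+0+7+9+8+4+7+5+0+5+5+1+5 = 72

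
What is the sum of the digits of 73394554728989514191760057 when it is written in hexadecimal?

177

73394554728989514191760057 in base 16 is 3CB5E6C8C7272D980A6AB9.
Digit sum: 3+12+11+5+14+6+12+8+12+7+2+7+2+13+9+8+0+10+6+10+11+9 = 177.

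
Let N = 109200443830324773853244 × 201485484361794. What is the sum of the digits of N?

159

109200443830324773853244 × 201485484361794 = 22002304317675866312159933541556559736
Sum of its 38 digits: 159.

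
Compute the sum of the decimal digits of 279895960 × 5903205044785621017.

114

279895960 × 5903205044785621017 = 1652283243087114388749391320
Sum of its 28 digits: 114.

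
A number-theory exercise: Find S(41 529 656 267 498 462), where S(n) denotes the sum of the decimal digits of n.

86

4+1+5+2+9+6+5+6+2+6+7+4+9+8+4+6+2 = 86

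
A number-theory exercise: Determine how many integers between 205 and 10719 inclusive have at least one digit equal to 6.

The integers in [205, 10719] that have at least one digit equal to 6: 206, 216, 226, 236, 246, 256, …, 10706, 10716.
3617 qualify.

3617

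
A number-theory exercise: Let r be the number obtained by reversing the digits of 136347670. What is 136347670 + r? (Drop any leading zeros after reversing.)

Reverse of 136347670 is 76743631.
136347670 + 76743631 = 213091301

213091301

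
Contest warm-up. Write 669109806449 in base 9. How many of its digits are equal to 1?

1

669109806449 in base 9 is 2328072128338.
The digit 1 appears 1 time.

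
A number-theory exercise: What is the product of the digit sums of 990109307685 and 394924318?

S(990109307685) = 9+9+0+1+0+9+3+0+7+6+8+5 = 57.
S(394924318) = 3+9+4+9+2+4+3+1+8 = 43.
57 · 43 = 2451.

2451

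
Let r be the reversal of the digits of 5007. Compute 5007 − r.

Reverse of 5007 is 7005.
5007 − 7005 = -1998

-1998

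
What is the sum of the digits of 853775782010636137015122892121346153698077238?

8+5+3+7+7+5+7+8+2+0+1+0+6+3+6+1+3+7+0+1+5+1+2+2+8+9+2+1+2+1+3+4+6+1+5+3+6+9+8+0+7+7+2+3+8 = 185

185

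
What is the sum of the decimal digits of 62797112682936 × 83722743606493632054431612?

62797112682936 × 83722743606493632054431612 = 5257546564381540167053267135829851372832
Sum of its 40 digits: 174.

174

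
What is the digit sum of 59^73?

59^73 = 1871530244663702753771818753957044116954648362624919007261614140232523977349245168740144489676177323112459136806562412200498479579
Sum of its 130 digits: 563.

563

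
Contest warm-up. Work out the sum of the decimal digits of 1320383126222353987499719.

109

1+3+2+0+3+8+3+1+2+6+2+2+2+3+5+3+9+8+7+4+9+9+7+1+9 = 109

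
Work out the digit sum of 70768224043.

7+0+7+6+8+2+2+4+0+4+3 = 43

43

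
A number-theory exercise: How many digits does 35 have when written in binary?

35 in base 2 is 100011, which has 6 digits.

6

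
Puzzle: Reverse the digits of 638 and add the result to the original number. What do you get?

Reverse of 638 is 836.
638 + 836 = 1474

1474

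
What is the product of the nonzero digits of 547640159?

5×4×7×6×4×1×5×9 = 151200

151200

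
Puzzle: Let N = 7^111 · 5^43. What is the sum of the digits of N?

590

7^111 · 5^43 = 7270974608771133342985120366116857152526473145575510115649749893604665579851829219713961159349082663538865745067596435546875
Sum of its 124 digits: 590.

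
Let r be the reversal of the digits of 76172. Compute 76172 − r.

49005

Reverse of 76172 is 27167.
76172 − 27167 = 49005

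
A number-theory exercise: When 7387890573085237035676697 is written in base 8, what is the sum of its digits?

86

7387890573085237035676697 in base 8 is 3034344546703662760004032031.
Digit sum: 3+0+3+4+3+4+4+5+4+6+7+0+3+6+6+2+7+6+0+0+0+4+0+3+2+0+3+1 = 86.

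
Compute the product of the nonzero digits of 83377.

3528

8×3×3×7×7 = 3528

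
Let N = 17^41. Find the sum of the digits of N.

206

17^41 = 280805607755268602048174614102036928492604365174417
Sum of its 51 digits: 206.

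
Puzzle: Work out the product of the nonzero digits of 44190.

4×4×1×9 = 144

144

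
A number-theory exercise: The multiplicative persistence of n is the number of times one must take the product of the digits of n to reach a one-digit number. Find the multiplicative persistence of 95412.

2

95412 → 360 → 0 (2 steps)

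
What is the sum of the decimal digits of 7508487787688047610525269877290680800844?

201

7+5+0+8+4+8+7+7+8+7+6+8+8+0+4+7+6+1+0+5+2+5+2+6+9+8+7+7+2+9+0+6+8+0+8+0+0+8+4+4 = 201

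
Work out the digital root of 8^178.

1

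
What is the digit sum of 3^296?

603

3^296 = 1690018259982572543102790461507263160079798711423918968783706050350234533055544155479014890810974585040129437538246840034734725095872787340321
Sum of its 142 digits: 603.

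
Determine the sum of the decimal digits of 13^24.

13^24 = 542800770374370512771595361
Sum of its 27 digits: 109.

109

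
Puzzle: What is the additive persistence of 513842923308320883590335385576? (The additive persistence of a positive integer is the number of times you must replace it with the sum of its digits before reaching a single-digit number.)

2

513842923308320883590335385576 → 131 → 5 (2 steps)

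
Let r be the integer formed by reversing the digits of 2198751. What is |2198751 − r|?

Reverse of 2198751 is 1578912.
|2198751 − 1578912| = 619839

619839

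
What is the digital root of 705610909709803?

1

7+0+5+6+1+0+9+0+9+7+0+9+8+0+3 = 64
6+4 = 10
1+0 = 1
(Equivalently, 705610909709803 mod 9 = 1.)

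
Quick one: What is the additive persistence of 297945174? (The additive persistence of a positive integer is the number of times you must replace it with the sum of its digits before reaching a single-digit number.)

297945174 → 48 → 12 → 3 (3 steps)

3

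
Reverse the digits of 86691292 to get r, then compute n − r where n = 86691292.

57471624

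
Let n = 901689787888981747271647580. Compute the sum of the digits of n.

9+0+1+6+8+9+7+8+7+8+8+8+9+8+1+7+4+7+2+7+1+6+4+7+5+8+0 = 155

155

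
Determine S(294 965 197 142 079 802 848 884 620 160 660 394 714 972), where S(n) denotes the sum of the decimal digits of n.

2+9+4+9+6+5+1+9+7+1+4+2+0+7+9+8+0+2+8+4+8+8+8+4+6+2+0+1+6+0+6+6+0+3+9+4+7+1+4+9+7+2 = 198

198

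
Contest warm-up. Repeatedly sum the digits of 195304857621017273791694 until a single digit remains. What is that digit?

1+9+5+3+0+4+8+5+7+6+2+1+0+1+7+2+7+3+7+9+1+6+9+4 = 107
1+0+7 = 8

8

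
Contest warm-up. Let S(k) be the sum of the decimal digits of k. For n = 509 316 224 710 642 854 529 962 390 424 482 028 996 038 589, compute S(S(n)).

7

First digit sum: 205.
2+0+5 = 7.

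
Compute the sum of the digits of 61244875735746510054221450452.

109

6+1+2+4+4+8+7+5+7+3+5+7+4+6+5+1+0+0+5+4+2+2+1+4+5+0+4+5+2 = 109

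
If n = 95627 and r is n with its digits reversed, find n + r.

168286

Reverse of 95627 is 72659.
95627 + 72659 = 168286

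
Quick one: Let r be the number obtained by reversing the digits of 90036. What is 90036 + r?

153045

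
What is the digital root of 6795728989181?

6+7+9+5+7+2+8+9+8+9+1+8+1 = 80
8+0 = 8

8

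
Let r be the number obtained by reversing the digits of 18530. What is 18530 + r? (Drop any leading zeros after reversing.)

22111

Reverse of 18530 is 3581.
18530 + 3581 = 22111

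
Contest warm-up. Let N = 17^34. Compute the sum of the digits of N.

208

17^34 = 684326450885775034048946719925754910487329
Sum of its 42 digits: 208.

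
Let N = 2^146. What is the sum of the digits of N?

193

2^146 = 89202980794122492566142873090593446023921664
Sum of its 44 digits: 193.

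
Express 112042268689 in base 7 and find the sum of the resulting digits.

112042268689 in base 7 is 11044340366401.
Digit sum: 1+1+0+4+4+3+4+0+3+6+6+4+0+1 = 37.

37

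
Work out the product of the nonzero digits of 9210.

18

9×2×1 = 18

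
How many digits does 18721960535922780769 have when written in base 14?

17

18721960535922780769 in base 14 is 884BAA96B88BD7CD3, which has 17 digits.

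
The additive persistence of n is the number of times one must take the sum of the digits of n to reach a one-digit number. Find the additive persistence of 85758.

85758 → 33 → 6 (2 steps)

2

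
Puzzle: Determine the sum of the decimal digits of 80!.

450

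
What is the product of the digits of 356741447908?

3×5×6×7×4×1×4×4×7×9×0×8 = 0

0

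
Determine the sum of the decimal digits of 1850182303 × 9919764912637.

1850182303 × 9919764912637 = 18353373491281318463011
Sum of its 23 digits: 85.

85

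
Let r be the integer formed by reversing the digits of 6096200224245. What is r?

5424220026906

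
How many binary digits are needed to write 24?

24 in base 2 is 11000, which has 5 digits.

5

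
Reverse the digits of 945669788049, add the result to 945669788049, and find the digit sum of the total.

78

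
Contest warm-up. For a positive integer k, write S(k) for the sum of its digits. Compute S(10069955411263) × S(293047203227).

S(10069955411263) = 1+0+0+6+9+9+5+5+4+1+1+2+6+3 = 52.
S(293047203227) = 2+9+3+0+4+7+2+0+3+2+2+7 = 41.
52 · 41 = 2132.

2132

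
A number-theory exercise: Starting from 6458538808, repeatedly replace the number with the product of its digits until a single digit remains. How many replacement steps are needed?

6458538808 → 0 (1 step)

1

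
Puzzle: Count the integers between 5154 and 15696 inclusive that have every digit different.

3988

The integers in [5154, 15696] that have every digit different: 5160, 5162, 5163, 5164, 5167, 5168, …, 15693, 15694.
3988 qualify.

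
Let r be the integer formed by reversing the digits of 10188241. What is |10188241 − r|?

4099860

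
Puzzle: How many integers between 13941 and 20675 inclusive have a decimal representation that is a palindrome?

67

The integers in [13941, 20675] that have a decimal representation that is a palindrome: 14041, 14141, 14241, 14341, 14441, 14541, …, 20502, 20602.
67 qualify.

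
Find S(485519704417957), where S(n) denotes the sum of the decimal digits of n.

4+8+5+5+1+9+7+0+4+4+1+7+9+5+7 = 76

76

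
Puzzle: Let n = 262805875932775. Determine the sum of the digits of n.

76

2+6+2+8+0+5+8+7+5+9+3+2+7+7+5 = 76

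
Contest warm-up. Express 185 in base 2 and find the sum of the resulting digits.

5

185 in base 2 is 10111001.
Digit sum: 1+0+1+1+1+0+0+1 = 5.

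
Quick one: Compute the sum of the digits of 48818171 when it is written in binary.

18

48818171 in base 2 is 10111010001110011111111011.
Digit sum: 1+0+1+1+1+0+1+0+0+0+1+1+1+0+0+1+1+1+1+1+1+1+1+0+1+1 = 18.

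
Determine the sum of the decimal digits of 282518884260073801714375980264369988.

172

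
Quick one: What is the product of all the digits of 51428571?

11200

5×1×4×2×8×5×7×1 = 11200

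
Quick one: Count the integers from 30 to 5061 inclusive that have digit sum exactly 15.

370

The integers in [30, 5061] that have digit sum exactly 15: 69, 78, 87, 96, 159, 168, …, 5046, 5055.
370 qualify.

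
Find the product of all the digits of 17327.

294

1×7×3×2×7 = 294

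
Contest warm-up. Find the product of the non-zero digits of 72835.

1680

7×2×8×3×5 = 1680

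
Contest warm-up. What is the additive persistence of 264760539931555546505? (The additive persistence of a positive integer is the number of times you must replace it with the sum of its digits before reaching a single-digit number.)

264760539931555546505 → 95 → 14 → 5 (3 steps)

3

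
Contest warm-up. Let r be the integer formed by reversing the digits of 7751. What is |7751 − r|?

Reverse of 7751 is 1577.
|7751 − 1577| = 6174

6174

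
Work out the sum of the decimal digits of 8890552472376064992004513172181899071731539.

191

8+8+9+0+5+5+2+4+7+2+3+7+6+0+6+4+9+9+2+0+0+4+5+1+3+1+7+2+1+8+1+8+9+9+0+7+1+7+3+1+5+3+9 = 191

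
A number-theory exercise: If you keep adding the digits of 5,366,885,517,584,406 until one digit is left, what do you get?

9

5+3+6+6+8+8+5+5+1+7+5+8+4+4+0+6 = 81
8+1 = 9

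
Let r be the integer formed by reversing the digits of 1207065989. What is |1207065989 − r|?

Reverse of 1207065989 is 9895607021.
|1207065989 − 9895607021| = 8688541032

8688541032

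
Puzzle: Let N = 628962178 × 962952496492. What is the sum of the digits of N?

628962178 × 962952496492 = 605660699504145679576
Sum of its 21 digits: 106.

106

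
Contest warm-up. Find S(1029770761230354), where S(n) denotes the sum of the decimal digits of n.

1+0+2+9+7+7+0+7+6+1+2+3+0+3+5+4 = 57

57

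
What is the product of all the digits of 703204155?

0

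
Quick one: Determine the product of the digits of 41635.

360

4×1×6×3×5 = 360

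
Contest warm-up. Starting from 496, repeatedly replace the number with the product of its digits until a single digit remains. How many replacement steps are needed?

496 → 216 → 12 → 2 (3 steps)

3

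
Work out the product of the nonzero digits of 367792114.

3×6×7×7×9×2×1×1×4 = 63504

63504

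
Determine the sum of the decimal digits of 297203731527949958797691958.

153

2+9+7+2+0+3+7+3+1+5+2+7+9+4+9+9+5+8+7+9+7+6+9+1+9+5+8 = 153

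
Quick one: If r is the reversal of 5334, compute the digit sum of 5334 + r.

30

Reversal of 5334 is 4335; 5334 + 4335 = 9669.
Digit sum of 9669: 9+6+6+9 = 30.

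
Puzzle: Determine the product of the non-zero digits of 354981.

4320

3×5×4×9×8×1 = 4320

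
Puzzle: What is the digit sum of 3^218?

423

3^218 = 102904301455531963439992866447168218522419143722136443140378363244115503241210542472452004357744699936489
Sum of its 105 digits: 423.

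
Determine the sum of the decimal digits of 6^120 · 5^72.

6^120 · 5^72 = 505813432317223478700690768862288895247874027821213122829334037246509056000000000000000000000000000000000000000000000000000000000000000000000000
Sum of its 144 digits: 306.

306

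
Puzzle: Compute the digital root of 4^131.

7

The digital root of n equals n mod 9 (or 9 when 9 | n), so we need 4^131 mod 9.
4^131 ≡ 7 (mod 9), so the digital root is 7.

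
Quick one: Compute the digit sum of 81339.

8+1+3+3+9 = 24

24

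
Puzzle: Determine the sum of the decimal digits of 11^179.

833

11^179 = 2566200843091914322487084161636278546952011658573820075817569601045039918708733145287293678025035968237109867148345791116199649672551917632750860148192984439962122532585070633436316283891
Sum of its 187 digits: 833.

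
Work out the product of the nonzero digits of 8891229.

8×8×9×1×2×2×9 = 20736

20736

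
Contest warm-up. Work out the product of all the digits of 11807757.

1×1×8×0×7×7×5×7 = 0

0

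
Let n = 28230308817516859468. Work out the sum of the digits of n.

2+8+2+3+0+3+0+8+8+1+7+5+1+6+8+5+9+4+6+8 = 94

94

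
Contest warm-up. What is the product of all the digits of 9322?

9×3×2×2 = 108

108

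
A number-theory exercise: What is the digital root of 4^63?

The digital root of n equals n mod 9 (or 9 when 9 | n), so we need 4^63 mod 9.
4^63 ≡ 1 (mod 9), so the digital root is 1.

1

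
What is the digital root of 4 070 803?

4

4+0+7+0+8+0+3 = 22
2+2 = 4
(Equivalently, 4 070 803 mod 9 = 4.)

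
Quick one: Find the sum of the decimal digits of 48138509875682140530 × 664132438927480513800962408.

210

48138509875682140530 × 664132438927480513800962408 = 31970345970071386776357886851260639811503196240
Sum of its 47 digits: 210.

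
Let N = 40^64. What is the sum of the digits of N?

166

40^64 = 3402823669209384634633746074317682114560000000000000000000000000000000000000000000000000000000000000000
Sum of its 103 digits: 166.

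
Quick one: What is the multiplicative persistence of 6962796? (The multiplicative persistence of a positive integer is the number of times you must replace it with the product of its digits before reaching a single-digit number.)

3

6962796 → 244944 → 4608 → 0 (3 steps)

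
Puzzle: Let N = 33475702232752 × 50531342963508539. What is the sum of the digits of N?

33475702232752 × 50531342963508539 = 1691572190467479863461917469328
Sum of its 31 digits: 155.

155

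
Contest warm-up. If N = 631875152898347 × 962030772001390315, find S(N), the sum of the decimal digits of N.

137

631875152898347 × 962030772001390315 = 607883341151293307437085865309305
Sum of its 33 digits: 137.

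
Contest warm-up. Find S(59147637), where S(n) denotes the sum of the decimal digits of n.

5+9+1+4+7+6+3+7 = 42

42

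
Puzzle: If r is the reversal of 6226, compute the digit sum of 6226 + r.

14

Reversal of 6226 is 6226; 6226 + 6226 = 12452.
Digit sum of 12452: 1+2+4+5+2 = 14.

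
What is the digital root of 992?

9+9+2 = 20
2+0 = 2

2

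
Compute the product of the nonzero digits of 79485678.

7×9×4×8×5×6×7×8 = 3386880

3386880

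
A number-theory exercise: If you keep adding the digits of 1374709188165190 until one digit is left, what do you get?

1+3+7+4+7+0+9+1+8+8+1+6+5+1+9+0 = 70
7+0 = 7

7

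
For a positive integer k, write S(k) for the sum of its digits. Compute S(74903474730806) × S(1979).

1612

S(74903474730806) = 7+4+9+0+3+4+7+4+7+3+0+8+0+6 = 62.
S(1979) = 1+9+7+9 = 26.
62 · 26 = 1612.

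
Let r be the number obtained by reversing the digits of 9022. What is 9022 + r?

Reverse of 9022 is 2209.
9022 + 2209 = 11231

11231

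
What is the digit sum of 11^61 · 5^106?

656

11^61 · 5^106 = 412832856204692178549683401829573509699452793327262696543809507271217589733386696525784351574184065369887974839002708904445171356201171875
Sum of its 138 digits: 656.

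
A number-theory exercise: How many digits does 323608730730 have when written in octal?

13

323608730730 in base 8 is 4553045256152, which has 13 digits.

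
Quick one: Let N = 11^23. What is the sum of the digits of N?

95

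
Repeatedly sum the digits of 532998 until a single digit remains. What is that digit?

5+3+2+9+9+8 = 36
3+6 = 9

9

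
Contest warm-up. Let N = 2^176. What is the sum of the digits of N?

2^176 = 95780971304118053647396689196894323976171195136475136
Sum of its 53 digits: 256.

256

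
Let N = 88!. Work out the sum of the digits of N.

88! = 185482642257398439114796845645546284380220968949399346684421580986889562184028199319100141244804501828416633516851200000000000000000000
Sum of its 135 digits: 531.

531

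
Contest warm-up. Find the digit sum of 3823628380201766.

3+8+2+3+6+2+8+3+8+0+2+0+1+7+6+6 = 65

65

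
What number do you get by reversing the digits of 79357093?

Reversing 79357093 gives 39075397.

39075397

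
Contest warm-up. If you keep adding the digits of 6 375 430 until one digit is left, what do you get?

1

6+3+7+5+4+3+0 = 28
2+8 = 10
1+0 = 1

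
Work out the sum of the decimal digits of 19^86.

469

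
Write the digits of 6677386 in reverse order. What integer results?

Reversing 6677386 gives 6837766.

6837766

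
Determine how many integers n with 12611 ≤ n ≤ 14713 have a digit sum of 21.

The integers in [12611, 14713] that have a digit sum of 21: 12639, 12648, 12657, 12666, 12675, 12684, …, 14691, 14709.
140 qualify.

140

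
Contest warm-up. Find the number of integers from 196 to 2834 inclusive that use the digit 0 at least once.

The integers in [196, 2834] that use the digit 0 at least once: 200, 201, 202, 203, 204, 205, …, 2820, 2830.
669 qualify.

669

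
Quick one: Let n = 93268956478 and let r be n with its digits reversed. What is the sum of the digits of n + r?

Reversal of 93268956478 is 87465986239; 93268956478 + 87465986239 = 180734942717.
Digit sum of 180734942717: 1+8+0+7+3+4+9+4+2+7+1+7 = 53.

53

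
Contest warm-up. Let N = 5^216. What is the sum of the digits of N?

730

5^216 = 9495567745759798747473242269561957154220965833619944966279779990829008230644811159033118931771413600093027632988162967109246892505325376987457275390625
Sum of its 151 digits: 730.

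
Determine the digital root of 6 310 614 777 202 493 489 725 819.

6+3+1+0+6+1+4+7+7+7+2+0+2+4+9+3+4+8+9+7+2+5+8+1+9 = 115
1+1+5 = 7
(Equivalently, 6 310 614 777 202 493 489 725 819 mod 9 = 7.)

7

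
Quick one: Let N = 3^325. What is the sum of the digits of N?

684

3^325 = 115986590936146899820214276370222950880642639288534958865570802779422592811965584455577525628620411912503482940245382107910659010715221236364407794115347443
Sum of its 156 digits: 684.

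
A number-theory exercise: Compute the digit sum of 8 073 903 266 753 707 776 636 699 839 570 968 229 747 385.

8+0+7+3+9+0+3+2+6+6+7+5+3+7+0+7+7+7+6+6+3+6+6+9+9+8+3+9+5+7+0+9+6+8+2+2+9+7+4+7+3+8+5 = 234

234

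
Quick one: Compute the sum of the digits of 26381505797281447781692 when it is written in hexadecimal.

26381505797281447781692 in base 16 is 59624F0836B5521A53C.
Digit sum: 5+9+6+2+4+15+0+8+3+6+11+5+5+2+1+10+5+3+12 = 112.

112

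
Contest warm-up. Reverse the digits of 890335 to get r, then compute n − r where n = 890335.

Reverse of 890335 is 533098.
890335 − 533098 = 357237

357237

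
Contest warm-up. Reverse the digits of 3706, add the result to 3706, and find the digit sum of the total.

32

Reversal of 3706 is 6073; 3706 + 6073 = 9779.
Digit sum of 9779: 9+7+7+9 = 32.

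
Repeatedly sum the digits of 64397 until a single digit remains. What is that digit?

2

6+4+3+9+7 = 29
2+9 = 11
1+1 = 2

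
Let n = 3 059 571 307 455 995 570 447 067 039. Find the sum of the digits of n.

3+0+5+9+5+7+1+3+0+7+4+5+5+9+9+5+5+7+0+4+4+7+0+6+7+0+3+9 = 129

129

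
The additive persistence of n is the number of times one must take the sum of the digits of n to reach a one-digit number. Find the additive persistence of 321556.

321556 → 22 → 4 (2 steps)

2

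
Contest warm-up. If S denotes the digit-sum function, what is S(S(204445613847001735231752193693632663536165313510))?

First digit sum: 180.
1+8+0 = 9.

9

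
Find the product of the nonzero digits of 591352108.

5×9×1×3×5×2×1×8 = 10800

10800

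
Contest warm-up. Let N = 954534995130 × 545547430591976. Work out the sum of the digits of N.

105

954534995130 × 545547430591976 = 520744114003295824177076880
Sum of its 27 digits: 105.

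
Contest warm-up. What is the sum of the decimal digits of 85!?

414

85! = 281710411438055027694947944226061159480056634330574206405101912752560026159795933451040286452340924018275123200000000000000000000
Sum of its 129 digits: 414.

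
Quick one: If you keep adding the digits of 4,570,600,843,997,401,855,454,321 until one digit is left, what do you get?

5

4+5+7+0+6+0+0+8+4+3+9+9+7+4+0+1+8+5+5+4+5+4+3+2+1 = 104
1+0+4 = 5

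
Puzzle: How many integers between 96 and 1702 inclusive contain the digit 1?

The integers in [96, 1702] that contain the digit 1: 100, 101, 102, 103, 104, 105, …, 1701, 1702.
955 qualify.

955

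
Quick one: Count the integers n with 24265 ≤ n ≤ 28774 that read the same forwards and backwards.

44

The integers in [24265, 28774] that read the same forwards and backwards: 24342, 24442, 24542, 24642, 24742, 24842, …, 28582, 28682.
44 qualify.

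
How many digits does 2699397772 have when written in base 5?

2699397772 in base 5 is 21012021212042, which has 14 digits.

14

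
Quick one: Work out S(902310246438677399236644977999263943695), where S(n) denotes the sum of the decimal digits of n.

9+0+2+3+1+0+2+4+6+4+3+8+6+7+7+3+9+9+2+3+6+6+4+4+9+7+7+9+9+9+2+6+3+9+4+3+6+9+5 = 205

205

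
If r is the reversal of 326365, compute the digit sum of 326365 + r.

Reversal of 326365 is 563623; 326365 + 563623 = 889988.
Digit sum of 889988: 8+8+9+9+8+8 = 50.

50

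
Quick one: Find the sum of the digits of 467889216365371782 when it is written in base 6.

467889216365371782 in base 6 is 33155005150351021201450.
Digit sum: 3+3+1+5+5+0+0+5+1+5+0+3+5+1+0+2+1+2+0+1+4+5+0 = 52.

52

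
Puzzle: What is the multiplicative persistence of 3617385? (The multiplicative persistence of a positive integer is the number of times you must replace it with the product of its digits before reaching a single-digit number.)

2

3617385 → 15120 → 0 (2 steps)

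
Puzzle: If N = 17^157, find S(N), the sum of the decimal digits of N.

17^157 = 15152373130555577196125066231992306298971950535925412470353967915735574906825220253546759021004820623520357254927042402585340681689645047618945043110622307765514948761618781048053036651984666577
Sum of its 194 digits: 827.

827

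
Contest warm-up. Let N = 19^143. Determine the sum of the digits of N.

874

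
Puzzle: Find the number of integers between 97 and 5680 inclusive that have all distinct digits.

The integers in [97, 5680] that have all distinct digits: 97, 98, 102, 103, 104, 105, …, 5679, 5680.
2989 qualify.

2989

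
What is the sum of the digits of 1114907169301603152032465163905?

104

1+1+1+4+9+0+7+1+6+9+3+0+1+6+0+3+1+5+2+0+3+2+4+6+5+1+6+3+9+0+5 = 104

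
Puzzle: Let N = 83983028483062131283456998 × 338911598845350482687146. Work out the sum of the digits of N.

231

83983028483062131283456998 × 338911598845350482687146 = 28462822459069196512247105762902667148475378347708
Sum of its 50 digits: 231.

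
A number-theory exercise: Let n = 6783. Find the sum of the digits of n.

6+7+8+3 = 24

24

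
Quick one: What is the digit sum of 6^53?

216

6^53 = 174588755932389037098918153698611839369216
Sum of its 42 digits: 216.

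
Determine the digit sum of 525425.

5+2+5+4+2+5 = 23

23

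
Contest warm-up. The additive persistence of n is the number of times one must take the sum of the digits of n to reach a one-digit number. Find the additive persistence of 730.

2

730 → 10 → 1 (2 steps)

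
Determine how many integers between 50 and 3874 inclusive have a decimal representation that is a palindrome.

123

The integers in [50, 3874] that have a decimal representation that is a palindrome: 55, 66, 77, 88, 99, 101, …, 3663, 3773.
123 qualify.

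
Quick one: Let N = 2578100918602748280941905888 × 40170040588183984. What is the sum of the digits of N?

2578100918602748280941905888 × 40170040588183984 = 103562418540706812013191794430756997756897792
Sum of its 45 digits: 208.

208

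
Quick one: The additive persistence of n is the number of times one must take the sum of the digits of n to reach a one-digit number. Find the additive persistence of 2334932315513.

2334932315513 → 44 → 8 (2 steps)

2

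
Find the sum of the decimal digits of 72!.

432

72! = 61234458376886086861524070385274672740778091784697328983823014963978384987221689274204160000000000000000
Sum of its 104 digits: 432.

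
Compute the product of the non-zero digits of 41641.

96

4×1×6×4×1 = 96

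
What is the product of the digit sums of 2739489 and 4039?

S(2739489) = 2+7+3+9+4+8+9 = 42.
S(4039) = 4+0+3+9 = 16.
42 · 16 = 672.

672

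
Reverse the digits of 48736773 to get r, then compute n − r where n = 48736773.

Reverse of 48736773 is 37763784.
48736773 − 37763784 = 10972989

10972989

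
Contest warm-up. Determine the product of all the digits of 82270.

0

8×2×2×7×0 = 0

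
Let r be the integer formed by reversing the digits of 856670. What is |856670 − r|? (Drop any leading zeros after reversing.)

Reverse of 856670 is 76658.
|856670 − 76658| = 780012

780012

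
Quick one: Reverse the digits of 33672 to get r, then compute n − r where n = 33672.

Reverse of 33672 is 27633.
33672 − 27633 = 6039

6039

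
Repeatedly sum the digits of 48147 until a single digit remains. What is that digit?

4+8+1+4+7 = 24
2+4 = 6

6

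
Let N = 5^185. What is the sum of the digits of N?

5^185 = 2039157646249538914596966909142671111156613830646552046174573892334288513936714446007155039641833838004458812065422534942626953125
Sum of its 130 digits: 560.

560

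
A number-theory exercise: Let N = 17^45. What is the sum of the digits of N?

17^45 = 23453165165327788911665591944416226304630809183732482257
Sum of its 56 digits: 242.

242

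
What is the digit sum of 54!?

261

54! = 230843697339241380472092742683027581083278564571807941132288000000000000
Sum of its 72 digits: 261.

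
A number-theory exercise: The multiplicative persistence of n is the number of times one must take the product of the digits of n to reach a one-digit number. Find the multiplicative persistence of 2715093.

1

2715093 → 0 (1 step)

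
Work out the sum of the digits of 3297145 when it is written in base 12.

16

3297145 in base 12 is 11300A1.
Digit sum: 1+1+3+0+0+10+1 = 16.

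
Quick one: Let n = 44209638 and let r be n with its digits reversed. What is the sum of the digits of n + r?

54

Reversal of 44209638 is 83690244; 44209638 + 83690244 = 127899882.
Digit sum of 127899882: 1+2+7+8+9+9+8+8+2 = 54.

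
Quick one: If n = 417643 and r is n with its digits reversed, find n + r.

Reverse of 417643 is 346714.
417643 + 346714 = 764357

764357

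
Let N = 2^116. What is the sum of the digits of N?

166

2^116 = 83076749736557242056487941267521536
Sum of its 35 digits: 166.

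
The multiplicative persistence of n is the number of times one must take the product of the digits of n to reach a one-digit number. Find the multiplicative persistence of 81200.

1

81200 → 0 (1 step)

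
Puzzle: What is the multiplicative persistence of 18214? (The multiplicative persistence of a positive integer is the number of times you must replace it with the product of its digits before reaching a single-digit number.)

3

18214 → 64 → 24 → 8 (3 steps)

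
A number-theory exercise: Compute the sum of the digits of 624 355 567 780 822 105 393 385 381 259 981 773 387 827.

6+2+4+3+5+5+5+6+7+7+8+0+8+2+2+1+0+5+3+9+3+3+8+5+3+8+1+2+5+9+9+8+1+7+7+3+3+8+7+8+2+7 = 205

205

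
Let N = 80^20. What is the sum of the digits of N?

82

80^20 = 115292150460684697600000000000000000000
Sum of its 39 digits: 82.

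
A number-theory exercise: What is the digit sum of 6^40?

6^40 = 13367494538843734067838845976576
Sum of its 32 digits: 171.

171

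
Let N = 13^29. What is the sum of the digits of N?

13^29 = 201538126434611150798503956371773
Sum of its 33 digits: 133.

133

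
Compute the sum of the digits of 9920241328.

9+9+2+0+2+4+1+3+2+8 = 40

40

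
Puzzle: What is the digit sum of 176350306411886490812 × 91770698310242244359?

181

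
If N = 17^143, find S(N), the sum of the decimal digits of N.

872

17^143 = 89990311908498647045788321790870571946973640519785658861481127970769438512698884143655738456799121961616858405181389315867595801377299617421026433812938863796708814458356310513
Sum of its 176 digits: 872.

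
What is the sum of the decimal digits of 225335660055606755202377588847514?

2+2+5+3+3+5+6+6+0+0+5+5+6+0+6+7+5+5+2+0+2+3+7+7+5+8+8+8+4+7+5+1+4 = 142

142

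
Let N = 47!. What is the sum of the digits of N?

47! = 258623241511168180642964355153611979969197632389120000000000
Sum of its 60 digits: 225.

225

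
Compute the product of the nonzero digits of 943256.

6480

9×4×3×2×5×6 = 6480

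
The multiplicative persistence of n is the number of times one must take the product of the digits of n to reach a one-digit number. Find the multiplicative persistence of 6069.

1

6069 → 0 (1 step)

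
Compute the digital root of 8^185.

8

The digital root of n equals n mod 9 (or 9 when 9 | n), so we need 8^185 mod 9.
8^185 ≡ 8 (mod 9), so the digital root is 8.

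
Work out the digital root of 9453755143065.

9+4+5+3+7+5+5+1+4+3+0+6+5 = 57
5+7 = 12
1+2 = 3
(Equivalently, 9453755143065 mod 9 = 3.)

3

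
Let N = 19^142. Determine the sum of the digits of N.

19^142 = 38283473536318872949866687176345119434681006000572778053085551128360710733792547199597858733159945542680409375020648462145743071987297536744988867343801178147851460890695616129761561
Sum of its 182 digits: 856.

856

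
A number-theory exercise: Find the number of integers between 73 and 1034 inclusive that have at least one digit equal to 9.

267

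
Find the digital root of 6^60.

The digital root of n equals n mod 9 (or 9 when 9 | n), so we need 6^60 mod 9.
6^60 ≡ 0 (mod 9), so the digital root is 9.

9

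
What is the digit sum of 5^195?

638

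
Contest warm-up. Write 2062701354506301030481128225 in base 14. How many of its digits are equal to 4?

2

2062701354506301030481128225 in base 14 is 8DAD4936BB77919210B46717.
The digit 4 appears 2 times.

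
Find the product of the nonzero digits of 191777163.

55566

1×9×1×7×7×7×1×6×3 = 55566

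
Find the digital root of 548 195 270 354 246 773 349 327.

2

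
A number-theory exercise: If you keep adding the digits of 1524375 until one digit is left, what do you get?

1+5+2+4+3+7+5 = 27
2+7 = 9

9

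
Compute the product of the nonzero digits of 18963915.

58320

1×8×9×6×3×9×1×5 = 58320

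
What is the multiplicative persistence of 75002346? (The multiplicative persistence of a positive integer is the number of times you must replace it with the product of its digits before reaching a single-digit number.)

75002346 → 0 (1 step)

1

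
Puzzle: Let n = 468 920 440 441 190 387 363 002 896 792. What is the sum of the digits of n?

4+6+8+9+2+0+4+4+0+4+4+1+1+9+0+3+8+7+3+6+3+0+0+2+8+9+6+7+9+2 = 129

129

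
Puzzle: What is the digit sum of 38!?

108

38! = 523022617466601111760007224100074291200000000
Sum of its 45 digits: 108.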